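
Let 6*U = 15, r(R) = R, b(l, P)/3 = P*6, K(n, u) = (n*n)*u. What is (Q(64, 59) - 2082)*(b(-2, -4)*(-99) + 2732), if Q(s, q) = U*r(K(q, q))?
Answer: 5042063830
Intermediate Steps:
K(n, u) = u*n² (K(n, u) = n²*u = u*n²)
b(l, P) = 18*P (b(l, P) = 3*(P*6) = 3*(6*P) = 18*P)
U = 5/2 (U = (⅙)*15 = 5/2 ≈ 2.5000)
Q(s, q) = 5*q³/2 (Q(s, q) = 5*(q*q²)/2 = 5*q³/2)
(Q(64, 59) - 2082)*(b(-2, -4)*(-99) + 2732) = ((5/2)*59³ - 2082)*((18*(-4))*(-99) + 2732) = ((5/2)*205379 - 2082)*(-72*(-99) + 2732) = (1026895/2 - 2082)*(7128 + 2732) = (1022731/2)*9860 = 5042063830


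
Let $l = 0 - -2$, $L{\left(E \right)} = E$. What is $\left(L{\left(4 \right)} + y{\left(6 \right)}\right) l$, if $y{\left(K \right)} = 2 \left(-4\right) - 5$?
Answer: $-18$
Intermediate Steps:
$l = 2$ ($l = 0 + 2 = 2$)
$y{\left(K \right)} = -13$ ($y{\left(K \right)} = -8 - 5 = -13$)
$\left(L{\left(4 \right)} + y{\left(6 \right)}\right) l = \left(4 - 13\right) 2 = \left(-9\right) 2 = -18$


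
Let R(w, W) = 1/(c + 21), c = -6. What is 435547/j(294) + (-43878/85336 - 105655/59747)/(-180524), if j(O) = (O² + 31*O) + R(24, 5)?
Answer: 3006635827500553931543/659592321565735525904 ≈ 4.5583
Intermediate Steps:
R(w, W) = 1/15 (R(w, W) = 1/(-6 + 21) = 1/15)
j(O) = 1/15 + O² + 31*O (j(O) = (O² + 31*O) + 1/15 = 1/15 + O² + 31*O)
435547/j(294) + (-43878/85336 - 105655/59747)/(-180524) = 435547/(1/15 + 294² + 31*294) + (-43878/85336 - 105655/59747)/(-180524) = 435547/(1/15 + 86436 + 9114) + (-43878*1/85336 - 105655*1/59747)*(-1/180524) = 435547/(1433251/15) + (-21939/42668 - 105655/59747)*(-1/180524) = 435547*(15/1433251) - 5818876973/2549284996*(-1/180524) = 6533205/1433251 + 5818876973/460207124617904 = 3006635827500553931543/659592321565735525904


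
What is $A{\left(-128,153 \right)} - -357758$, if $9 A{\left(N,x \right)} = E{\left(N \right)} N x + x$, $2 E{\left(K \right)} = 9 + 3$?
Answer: $344719$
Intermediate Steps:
$E{\left(K \right)} = 6$ ($E{\left(K \right)} = \frac{9 + 3}{2} = \frac{1}{2} \cdot 12 = 6$)
$A{\left(N,x \right)} = \frac{x}{9} + \frac{2 N x}{3}$ ($A{\left(N,x \right)} = \frac{6 N x + x}{9} = \frac{x + 6 N x}{9} = \frac{x}{9} + \frac{2 N x}{3}$)
$A{\left(-128,153 \right)} - -357758 = \frac{1}{9} \cdot 153 \left(1 + 6 \left(-128\right)\right) - -357758 = \frac{1}{9} \cdot 153 \left(1 - 768\right) + 357758 = \frac{1}{9} \cdot 153 \left(-767\right) + 357758 = -13039 + 357758 = 344719$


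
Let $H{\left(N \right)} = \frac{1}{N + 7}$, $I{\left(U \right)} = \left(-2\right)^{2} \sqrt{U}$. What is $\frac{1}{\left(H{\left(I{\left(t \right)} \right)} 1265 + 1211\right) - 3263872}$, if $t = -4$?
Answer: $- \frac{184335919}{601411169188994} + \frac{2530 i}{300705584594497} \approx -3.0651 \cdot 10^{-7} + 8.4135 \cdot 10^{-12} i$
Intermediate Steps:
$I{\left(U \right)} = 4 \sqrt{U}$
$H{\left(N \right)} = \frac{1}{7 + N}$
$\frac{1}{\left(H{\left(I{\left(t \right)} \right)} 1265 + 1211\right) - 3263872} = \frac{1}{\left(\frac{1}{7 + 4 \sqrt{-4}} \cdot 1265 + 1211\right) - 3263872} = \frac{1}{\left(\frac{1}{7 + 4 \cdot 2 i} 1265 + 1211\right) - 3263872} = \frac{1}{\left(\frac{1}{7 + 8 i} 1265 + 1211\right) - 3263872} = \frac{1}{\left(\frac{7 - 8 i}{113} \cdot 1265 + 1211\right) - 3263872} = \frac{1}{\left(\frac{1265 \left(7 - 8 i\right)}{113} + 1211\right) - 3263872} = \frac{1}{\left(1211 + \frac{1265 \left(7 - 8 i\right)}{113}\right) - 3263872} = \frac{1}{-3262661 + \frac{1265 \left(7 - 8 i\right)}{113}}$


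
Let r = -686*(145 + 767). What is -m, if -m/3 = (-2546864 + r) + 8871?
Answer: -9490875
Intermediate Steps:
r = -625632 (r = -686*912 = -625632)
m = 9490875 (m = -3*((-2546864 - 625632) + 8871) = -3*(-3172496 + 8871) = -3*(-3163625) = 9490875)
-m = -1*9490875 = -9490875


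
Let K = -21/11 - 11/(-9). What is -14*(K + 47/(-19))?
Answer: 83230/1881 ≈ 44.248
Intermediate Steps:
K = -68/99 (K = -21*1/11 - 11*(-1/9) = -21/11 + 11/9 = -68/99 ≈ -0.68687)
-14*(K + 47/(-19)) = -14*(-68/99 + 47/(-19)) = -14*(-68/99 + 47*(-1/19)) = -14*(-68/99 - 47/19) = -14*(-5945/1881) = 83230/1881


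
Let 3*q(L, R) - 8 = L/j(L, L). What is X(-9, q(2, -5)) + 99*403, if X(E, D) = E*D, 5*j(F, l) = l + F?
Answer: 79731/2 ≈ 39866.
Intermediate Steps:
j(F, l) = F/5 + l/5 (j(F, l) = (l + F)/5 = (F + l)/5 = F/5 + l/5)
q(L, R) = 7/2 (q(L, R) = 8/3 + (L/(L/5 + L/5))/3 = 8/3 + (L/((2*L/5)))/3 = 8/3 + (L*(5/(2*L)))/3 = 8/3 + (⅓)*(5/2) = 8/3 + ⅚ = 7/2)
X(E, D) = D*E
X(-9, q(2, -5)) + 99*403 = (7/2)*(-9) + 99*403 = -63/2 + 39897 = 79731/2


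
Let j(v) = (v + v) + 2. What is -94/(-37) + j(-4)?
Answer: -128/37 ≈ -3.4595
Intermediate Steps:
j(v) = 2 + 2*v (j(v) = 2*v + 2 = 2 + 2*v)
-94/(-37) + j(-4) = -94/(-37) + (2 + 2*(-4)) = -94*(-1/37) + (2 - 8) = 94/37 - 6 = -128/37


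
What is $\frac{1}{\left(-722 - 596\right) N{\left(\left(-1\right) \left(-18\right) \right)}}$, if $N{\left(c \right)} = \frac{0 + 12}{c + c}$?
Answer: $- \frac{3}{1318} \approx -0.0022762$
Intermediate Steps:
$N{\left(c \right)} = \frac{6}{c}$ ($N{\left(c \right)} = \frac{12}{2 c} = 12 \frac{1}{2 c} = \frac{6}{c}$)
$\frac{1}{\left(-722 - 596\right) N{\left(\left(-1\right) \left(-18\right) \right)}} = \frac{1}{\left(-722 - 596\right) \frac{6}{\left(-1\right) \left(-18\right)}} = \frac{1}{\left(-1318\right) \frac{6}{18}} = - \frac{1}{1318 \cdot 6 \cdot \frac{1}{18}} = - \frac{\frac{1}{\frac{1}{3}}}{1318} = \left(- \frac{1}{1318}\right) 3 = - \frac{3}{1318}$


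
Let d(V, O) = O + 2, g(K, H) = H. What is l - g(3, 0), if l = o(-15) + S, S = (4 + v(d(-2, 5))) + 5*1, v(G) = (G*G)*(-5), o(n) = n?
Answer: -251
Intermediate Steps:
d(V, O) = 2 + O
v(G) = -5*G² (v(G) = G²*(-5) = -5*G²)
S = -236 (S = (4 - 5*(2 + 5)²) + 5*1 = (4 - 5*7²) + 5 = (4 - 5*49) + 5 = (4 - 245) + 5 = -241 + 5 = -236)
l = -251 (l = -15 - 236 = -251)
l - g(3, 0) = -251 - 1*0 = -251 + 0 = -251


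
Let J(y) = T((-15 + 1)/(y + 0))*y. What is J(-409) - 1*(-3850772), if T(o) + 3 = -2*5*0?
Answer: 3851999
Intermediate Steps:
T(o) = -3 (T(o) = -3 - 2*5*0 = -3 - 10*0 = -3 + 0 = -3)
J(y) = -3*y
J(-409) - 1*(-3850772) = -3*(-409) - 1*(-3850772) = 1227 + 3850772 = 3851999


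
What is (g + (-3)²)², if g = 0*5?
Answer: 81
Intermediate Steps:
g = 0
(g + (-3)²)² = (0 + (-3)²)² = (0 + 9)² = 9² = 81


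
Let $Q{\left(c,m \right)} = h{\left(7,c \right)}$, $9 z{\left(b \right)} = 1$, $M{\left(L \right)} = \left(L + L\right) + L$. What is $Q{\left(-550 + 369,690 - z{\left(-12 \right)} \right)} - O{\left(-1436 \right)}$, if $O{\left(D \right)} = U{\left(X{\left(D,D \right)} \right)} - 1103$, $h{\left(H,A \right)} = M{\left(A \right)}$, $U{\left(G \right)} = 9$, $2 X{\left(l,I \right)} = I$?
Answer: $551$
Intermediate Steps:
$X{\left(l,I \right)} = \frac{I}{2}$
$M{\left(L \right)} = 3 L$ ($M{\left(L \right)} = 2 L + L = 3 L$)
$h{\left(H,A \right)} = 3 A$
$z{\left(b \right)} = \frac{1}{9}$ ($z{\left(b \right)} = \frac{1}{9} \cdot 1 = \frac{1}{9}$)
$Q{\left(c,m \right)} = 3 c$
$O{\left(D \right)} = -1094$ ($O{\left(D \right)} = 9 - 1103 = -1094$)
$Q{\left(-550 + 369,690 - z{\left(-12 \right)} \right)} - O{\left(-1436 \right)} = 3 \left(-550 + 369\right) - -1094 = 3 \left(-181\right) + 1094 = -543 + 1094 = 551$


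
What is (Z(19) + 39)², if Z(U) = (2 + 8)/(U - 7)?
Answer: 57121/36 ≈ 1586.7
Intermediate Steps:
Z(U) = 10/(-7 + U)
(Z(19) + 39)² = (10/(-7 + 19) + 39)² = (10/12 + 39)² = (10*(1/12) + 39)² = (⅚ + 39)² = (239/6)² = 57121/36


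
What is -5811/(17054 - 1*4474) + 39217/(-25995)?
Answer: -128881361/65403420 ≈ -1.9706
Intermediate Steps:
-5811/(17054 - 1*4474) + 39217/(-25995) = -5811/(17054 - 4474) + 39217*(-1/25995) = -5811/12580 - 39217/25995 = -128881361/65403420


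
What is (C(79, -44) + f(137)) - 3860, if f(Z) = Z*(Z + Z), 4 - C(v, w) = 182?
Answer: 33500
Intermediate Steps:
C(v, w) = -178 (C(v, w) = 4 - 1*182 = 4 - 182 = -178)
f(Z) = 2*Z**2 (f(Z) = Z*(2*Z) = 2*Z**2)
(C(79, -44) + f(137)) - 3860 = (-178 + 2*137**2) - 3860 = (-178 + 2*18769) - 3860 = (-178 + 37538) - 3860 = 37360 - 3860 = 33500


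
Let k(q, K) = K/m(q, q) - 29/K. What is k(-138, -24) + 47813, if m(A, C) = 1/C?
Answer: 1227029/24 ≈ 51126.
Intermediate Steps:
k(q, K) = -29/K + K*q (k(q, K) = K/(1/q) - 29/K = K*q - 29/K = -29/K + K*q)
k(-138, -24) + 47813 = (-29/(-24) - 24*(-138)) + 47813 = (-29*(-1/24) + 3312) + 47813 = (29/24 + 3312) + 47813 = 79517/24 + 47813 = 1227029/24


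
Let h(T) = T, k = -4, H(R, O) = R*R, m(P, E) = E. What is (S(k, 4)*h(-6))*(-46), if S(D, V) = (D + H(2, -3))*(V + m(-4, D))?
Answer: 0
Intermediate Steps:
H(R, O) = R²
S(D, V) = (4 + D)*(D + V) (S(D, V) = (D + 2²)*(V + D) = (D + 4)*(D + V) = (4 + D)*(D + V))
(S(k, 4)*h(-6))*(-46) = (((-4)² + 4*(-4) + 4*4 - 4*4)*(-6))*(-46) = ((16 - 16 + 16 - 16)*(-6))*(-46) = (0*(-6))*(-46) = 0*(-46) = 0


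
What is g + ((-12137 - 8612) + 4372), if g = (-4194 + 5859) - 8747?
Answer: -23459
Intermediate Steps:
g = -7082 (g = 1665 - 8747 = -7082)
g + ((-12137 - 8612) + 4372) = -7082 + ((-12137 - 8612) + 4372) = -7082 + (-20749 + 4372) = -7082 - 16377 = -23459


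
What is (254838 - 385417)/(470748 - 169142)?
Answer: -130579/301606 ≈ -0.43295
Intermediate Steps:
(254838 - 385417)/(470748 - 169142) = -130579/301606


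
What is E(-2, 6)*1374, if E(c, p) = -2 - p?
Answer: -10992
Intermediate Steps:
E(-2, 6)*1374 = (-2 - 1*6)*1374 = (-2 - 6)*1374 = -8*1374 = -10992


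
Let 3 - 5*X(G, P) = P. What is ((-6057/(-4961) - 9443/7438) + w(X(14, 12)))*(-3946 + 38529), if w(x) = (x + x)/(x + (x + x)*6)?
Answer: 1745334671085/479698934 ≈ 3638.4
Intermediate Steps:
X(G, P) = 3/5 - P/5
w(x) = 2/13 (w(x) = (2*x)/(x + (2*x)*6) = (2*x)/(x + 12*x) = (2*x)/((13*x)) = (2*x)*(1/(13*x)) = 2/13)
((-6057/(-4961) - 9443/7438) + w(X(14, 12)))*(-3946 + 38529) = ((-6057/(-4961) - 9443/7438) + 2/13)*(-3946 + 38529) = ((-6057*(-1/4961) - 9443*1/7438) + 2/13)*34583 = ((6057/4961 - 9443/7438) + 2/13)*34583 = (-1794757/36899918 + 2/13)*34583 = (50467995/479698934)*34583 = 1745334671085/479698934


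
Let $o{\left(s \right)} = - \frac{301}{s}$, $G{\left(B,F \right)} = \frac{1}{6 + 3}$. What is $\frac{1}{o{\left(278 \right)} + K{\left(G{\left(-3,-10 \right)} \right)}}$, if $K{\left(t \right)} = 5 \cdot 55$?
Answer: $\frac{278}{76149} \approx 0.0036507$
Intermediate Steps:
$G{\left(B,F \right)} = \frac{1}{9}$
$K{\left(t \right)} = 275$
$\frac{1}{o{\left(278 \right)} + K{\left(G{\left(-3,-10 \right)} \right)}} = \frac{1}{- \frac{301}{278} + 275} = \frac{1}{\frac{76149}{278}} = \frac{278}{76149}$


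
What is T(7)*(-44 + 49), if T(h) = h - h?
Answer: 0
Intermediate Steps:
T(h) = 0
T(7)*(-44 + 49) = 0*(-44 + 49) = 0*5 = 0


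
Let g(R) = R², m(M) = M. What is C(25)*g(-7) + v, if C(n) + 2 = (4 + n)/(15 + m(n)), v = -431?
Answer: -19739/40 ≈ -493.48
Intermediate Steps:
C(n) = -2 + (4 + n)/(15 + n)
C(25)*g(-7) + v = ((-26 - 1*25)/(15 + 25))*(-7)² - 431 = ((-26 - 25)/40)*49 - 431 = ((1/40)*(-51))*49 - 431 = -51/40*49 - 431 = -2499/40 - 431 = -19739/40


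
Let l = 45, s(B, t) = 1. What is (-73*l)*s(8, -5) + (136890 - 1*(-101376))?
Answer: 234981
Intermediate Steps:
(-73*l)*s(8, -5) + (136890 - 1*(-101376)) = -73*45*1 + (136890 - 1*(-101376)) = -3285*1 + (136890 + 101376) = -3285 + 238266 = 234981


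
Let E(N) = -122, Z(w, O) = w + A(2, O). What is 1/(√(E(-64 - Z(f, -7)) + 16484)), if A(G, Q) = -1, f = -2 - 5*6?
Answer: √202/1818 ≈ 0.0078177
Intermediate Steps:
f = -32 (f = -2 - 30 = -32)
Z(w, O) = -1 + w (Z(w, O) = w - 1 = -1 + w)
1/(√(E(-64 - Z(f, -7)) + 16484)) = 1/(√(-122 + 16484)) = 1/(√16362) = 1/(9*√202) = √202/1818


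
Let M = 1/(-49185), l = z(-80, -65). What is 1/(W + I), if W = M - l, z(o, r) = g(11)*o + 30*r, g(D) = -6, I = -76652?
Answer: -49185/3697826671 ≈ -1.3301e-5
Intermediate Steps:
z(o, r) = -6*o + 30*r
l = -1470 (l = -6*(-80) + 30*(-65) = 480 - 1950 = -1470)
M = -1/49185 ≈ -2.0331e-5
W = 72301949/49185 (W = -1/49185 - 1*(-1470) = -1/49185 + 1470 = 72301949/49185 ≈ 1470.0)
1/(W + I) = 1/(72301949/49185 - 76652) = 1/(-3697826671/49185) = -49185/3697826671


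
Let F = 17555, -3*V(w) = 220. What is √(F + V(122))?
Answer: √157335/3 ≈ 132.22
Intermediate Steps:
V(w) = -220/3 (V(w) = -⅓*220 = -220/3)
√(F + V(122)) = √(17555 - 220/3) = √(52445/3) = √157335/3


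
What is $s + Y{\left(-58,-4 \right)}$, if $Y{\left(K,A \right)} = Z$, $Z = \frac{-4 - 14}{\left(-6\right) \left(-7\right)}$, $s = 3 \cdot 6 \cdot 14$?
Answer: $\frac{1761}{7} \approx 251.57$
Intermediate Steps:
$s = 252$ ($s = 18 \cdot 14 = 252$)
$Z = - \frac{3}{7}$ ($Z = - \frac{18}{42} = \left(-18\right) \frac{1}{42} = - \frac{3}{7} \approx -0.42857$)
$Y{\left(K,A \right)} = - \frac{3}{7}$
$s + Y{\left(-58,-4 \right)} = 252 - \frac{3}{7} = \frac{1761}{7}$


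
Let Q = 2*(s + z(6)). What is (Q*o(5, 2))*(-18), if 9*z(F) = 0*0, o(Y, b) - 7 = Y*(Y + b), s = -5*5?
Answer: 37800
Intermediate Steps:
s = -25
o(Y, b) = 7 + Y*(Y + b)
z(F) = 0 (z(F) = (0*0)/9 = (⅑)*0 = 0)
Q = -50 (Q = 2*(-25 + 0) = 2*(-25) = -50)
(Q*o(5, 2))*(-18) = -50*(7 + 5² + 5*2)*(-18) = -50*(7 + 25 + 10)*(-18) = -50*42*(-18) = -2100*(-18) = 37800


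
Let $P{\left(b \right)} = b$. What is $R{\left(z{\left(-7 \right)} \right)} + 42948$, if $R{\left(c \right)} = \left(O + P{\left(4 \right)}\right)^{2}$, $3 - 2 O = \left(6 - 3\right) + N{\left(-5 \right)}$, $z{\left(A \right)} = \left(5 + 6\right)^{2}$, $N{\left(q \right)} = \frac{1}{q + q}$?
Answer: $\frac{17185761}{400} \approx 42964.0$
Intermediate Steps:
$N{\left(q \right)} = \frac{1}{2 q}$
$z{\left(A \right)} = 121$ ($z{\left(A \right)} = 11^{2} = 121$)
$O = \frac{1}{20}$ ($O = \frac{3}{2} - \frac{\left(6 - 3\right) + \frac{1}{2 \left(-5\right)}}{2} = \frac{3}{2} - \frac{3 + \frac{1}{2} \left(- \frac{1}{5}\right)}{2} = \frac{3}{2} - \frac{3 - \frac{1}{10}}{2} = \frac{3}{2} - \frac{29}{20} = \frac{1}{20} \approx 0.05$)
$R{\left(c \right)} = \frac{6561}{400}$ ($R{\left(c \right)} = \left(\frac{1}{20} + 4\right)^{2} = \left(\frac{81}{20}\right)^{2} = \frac{6561}{400}$)
$R{\left(z{\left(-7 \right)} \right)} + 42948 = \frac{6561}{400} + 42948 = \frac{17185761}{400}$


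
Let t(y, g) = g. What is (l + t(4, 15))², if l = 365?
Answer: 144400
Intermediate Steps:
(l + t(4, 15))² = (365 + 15)² = 380² = 144400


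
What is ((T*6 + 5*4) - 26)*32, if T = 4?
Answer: 576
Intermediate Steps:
((T*6 + 5*4) - 26)*32 = ((4*6 + 5*4) - 26)*32 = ((24 + 20) - 26)*32 = (44 - 26)*32 = 18*32 = 576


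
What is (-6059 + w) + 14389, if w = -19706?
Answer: -11376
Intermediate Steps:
(-6059 + w) + 14389 = (-6059 - 19706) + 14389 = -25765 + 14389 = -11376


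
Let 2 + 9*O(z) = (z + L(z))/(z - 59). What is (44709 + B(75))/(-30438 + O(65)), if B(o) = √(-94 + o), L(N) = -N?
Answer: -402381/273944 - 9*I*√19/273944 ≈ -1.4688 - 0.0001432*I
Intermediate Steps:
O(z) = -2/9 (O(z) = -2/9 + ((z - z)/(z - 59))/9 = -2/9 + (0/(-59 + z))/9 = -2/9 + (⅑)*0 = -2/9 + 0 = -2/9)
(44709 + B(75))/(-30438 + O(65)) = (44709 + √(-94 + 75))/(-30438 - 2/9) = (44709 + √(-19))/(-273944/9) = (44709 + I*√19)*(-9/273944) = -402381/273944 - 9*I*√19/273944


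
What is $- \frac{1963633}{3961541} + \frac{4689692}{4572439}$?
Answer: $\frac{9599815024485}{18113904568499} \approx 0.52997$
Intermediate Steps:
$- \frac{1963633}{3961541} + \frac{4689692}{4572439} = \frac{9599815024485}{18113904568499}$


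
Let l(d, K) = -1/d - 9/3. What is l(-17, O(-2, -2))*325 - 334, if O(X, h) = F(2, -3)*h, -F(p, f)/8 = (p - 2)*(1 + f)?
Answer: -21928/17 ≈ -1289.9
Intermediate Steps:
F(p, f) = -8*(1 + f)*(-2 + p) (F(p, f) = -8*(p - 2)*(1 + f) = -8*(-2 + p)*(1 + f) = -8*(1 + f)*(-2 + p))
O(X, h) = 0 (O(X, h) = (16 - 8*2 + 16*(-3) - 8*(-3)*2)*h = (16 - 16 - 48 + 48)*h = 0*h = 0)
l(d, K) = -3 - 1/d (l(d, K) = -1/d - 9*⅓ = -1/d - 3 = -3 - 1/d)
l(-17, O(-2, -2))*325 - 334 = (-3 - 1/(-17))*325 - 334 = (-3 - 1*(-1/17))*325 - 334 = (-3 + 1/17)*325 - 334 = -50/17*325 - 334 = -16250/17 - 334 = -21928/17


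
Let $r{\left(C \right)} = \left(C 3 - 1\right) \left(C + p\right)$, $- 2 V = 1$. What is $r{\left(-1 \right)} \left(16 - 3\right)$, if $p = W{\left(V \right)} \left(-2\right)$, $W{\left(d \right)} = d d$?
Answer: $78$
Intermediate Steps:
$V = - \frac{1}{2}$ ($V = \left(- \frac{1}{2}\right) 1 = - \frac{1}{2} \approx -0.5$)
$W{\left(d \right)} = d^{2}$
$p = - \frac{1}{2}$ ($p = \left(- \frac{1}{2}\right)^{2} \left(-2\right) = \frac{1}{4} \left(-2\right) = - \frac{1}{2} \approx -0.5$)
$r{\left(C \right)} = \left(-1 + 3 C\right) \left(- \frac{1}{2} + C\right)$ ($r{\left(C \right)} = \left(C 3 - 1\right) \left(C - \frac{1}{2}\right) = \left(3 C - 1\right) \left(- \frac{1}{2} + C\right) = \left(-1 + 3 C\right) \left(- \frac{1}{2} + C\right)$)
$r{\left(-1 \right)} \left(16 - 3\right) = \left(\frac{1}{2} + 3 \left(-1\right)^{2} - - \frac{5}{2}\right) \left(16 - 3\right) = \left(\frac{1}{2} + 3 \cdot 1 + \frac{5}{2}\right) 13 = \left(\frac{1}{2} + 3 + \frac{5}{2}\right) 13 = 6 \cdot 13 = 78$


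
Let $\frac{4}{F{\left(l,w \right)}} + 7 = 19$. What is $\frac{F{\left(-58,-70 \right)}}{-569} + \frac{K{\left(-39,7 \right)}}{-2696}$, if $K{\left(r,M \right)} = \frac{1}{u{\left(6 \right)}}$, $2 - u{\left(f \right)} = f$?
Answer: $- \frac{9077}{18408288} \approx -0.00049309$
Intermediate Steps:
$u{\left(f \right)} = 2 - f$
$K{\left(r,M \right)} = - \frac{1}{4}$ ($K{\left(r,M \right)} = \frac{1}{2 - 6} = \frac{1}{-4} = - \frac{1}{4}$)
$F{\left(l,w \right)} = \frac{1}{3}$ ($F{\left(l,w \right)} = \frac{4}{-7 + 19} = \frac{4}{12} = 4 \cdot \frac{1}{12} = \frac{1}{3}$)
$\frac{F{\left(-58,-70 \right)}}{-569} + \frac{K{\left(-39,7 \right)}}{-2696} = \frac{1}{3 \left(-569\right)} - \frac{1}{4 \left(-2696\right)} = \frac{1}{3} \left(- \frac{1}{569}\right) - - \frac{1}{10784} = - \frac{1}{1707} + \frac{1}{10784} = - \frac{9077}{18408288}$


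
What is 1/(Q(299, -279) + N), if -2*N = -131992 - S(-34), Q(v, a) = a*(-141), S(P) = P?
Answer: 1/105318 ≈ 9.4951e-6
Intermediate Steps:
Q(v, a) = -141*a
N = 65979 (N = -(-131992 - 1*(-34))/2 = -(-131992 + 34)/2 = -½*(-131958) = 65979)
1/(Q(299, -279) + N) = 1/(-141*(-279) + 65979) = 1/(39339 + 65979) = 1/105318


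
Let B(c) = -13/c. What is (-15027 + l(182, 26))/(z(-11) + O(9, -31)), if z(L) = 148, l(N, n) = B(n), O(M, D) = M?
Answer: -30055/314 ≈ -95.717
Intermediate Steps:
l(N, n) = -13/n
(-15027 + l(182, 26))/(z(-11) + O(9, -31)) = (-15027 - 13/26)/(148 + 9) = (-15027 - 13*1/26)/157 = (-15027 - 1/2)*(1/157) = -30055/2*1/157 = -30055/314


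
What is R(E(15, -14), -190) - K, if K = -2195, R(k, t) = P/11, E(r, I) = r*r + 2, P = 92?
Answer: 24237/11 ≈ 2203.4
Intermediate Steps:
E(r, I) = 2 + r**2 (E(r, I) = r**2 + 2 = 2 + r**2)
R(k, t) = 92/11
R(E(15, -14), -190) - K = 92/11 - 1*(-2195) = 92/11 + 2195 = 24237/11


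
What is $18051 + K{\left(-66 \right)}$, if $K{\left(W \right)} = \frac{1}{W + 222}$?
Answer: $\frac{2815957}{156} \approx 18051.0$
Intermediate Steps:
$K{\left(W \right)} = \frac{1}{222 + W}$
$18051 + K{\left(-66 \right)} = 18051 + \frac{1}{222 - 66} = 18051 + \frac{1}{156} = \frac{2815957}{156}$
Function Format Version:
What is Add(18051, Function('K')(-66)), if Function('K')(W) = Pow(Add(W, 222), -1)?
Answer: Rational(2815957, 156) ≈ 18051.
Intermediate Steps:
Function('K')(W) = Pow(Add(222, W), -1)
Add(18051, Function('K')(-66)) = Add(18051, Pow(Add(222, -66), -1)) = Add(18051, Pow(156, -1)) = Add(18051, Rational(1, 156)) = Rational(2815957, 156)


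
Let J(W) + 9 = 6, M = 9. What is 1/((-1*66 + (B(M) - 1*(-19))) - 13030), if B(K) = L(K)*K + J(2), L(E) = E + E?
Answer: -1/12918 ≈ -7.7411e-5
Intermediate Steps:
L(E) = 2*E
J(W) = -3 (J(W) = -9 + 6 = -3)
B(K) = -3 + 2*K**2 (B(K) = (2*K)*K - 3 = 2*K**2 - 3 = -3 + 2*K**2)
1/((-1*66 + (B(M) - 1*(-19))) - 13030) = 1/((-1*66 + ((-3 + 2*9**2) - 1*(-19))) - 13030) = 1/((-66 + ((-3 + 2*81) + 19)) - 13030) = 1/((-66 + ((-3 + 162) + 19)) - 13030) = 1/((-66 + (159 + 19)) - 13030) = 1/((-66 + 178) - 13030) = 1/(112 - 13030) = 1/(-12918) = -1/12918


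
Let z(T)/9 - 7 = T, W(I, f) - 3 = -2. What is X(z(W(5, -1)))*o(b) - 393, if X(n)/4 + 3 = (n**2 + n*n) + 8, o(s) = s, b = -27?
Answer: -1120677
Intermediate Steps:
W(I, f) = 1 (W(I, f) = 3 - 2 = 1)
z(T) = 63 + 9*T
X(n) = 20 + 8*n**2 (X(n) = -12 + 4*((n**2 + n*n) + 8) = -12 + 4*((n**2 + n**2) + 8) = -12 + 4*(2*n**2 + 8) = -12 + 4*(8 + 2*n**2) = -12 + (32 + 8*n**2) = 20 + 8*n**2)
X(z(W(5, -1)))*o(b) - 393 = (20 + 8*(63 + 9*1)**2)*(-27) - 393 = (20 + 8*(63 + 9)**2)*(-27) - 393 = (20 + 8*72**2)*(-27) - 393 = (20 + 8*5184)*(-27) - 393 = (20 + 41472)*(-27) - 393 = 41492*(-27) - 393 = -1120284 - 393 = -1120677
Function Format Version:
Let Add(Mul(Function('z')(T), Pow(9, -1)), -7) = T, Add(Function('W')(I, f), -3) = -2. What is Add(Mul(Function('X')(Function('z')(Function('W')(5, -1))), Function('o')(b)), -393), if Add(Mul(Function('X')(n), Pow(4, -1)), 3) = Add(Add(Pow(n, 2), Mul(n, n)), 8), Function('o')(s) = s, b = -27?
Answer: -1120677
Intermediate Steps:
Function('W')(I, f) = 1 (Function('W')(I, f) = Add(3, -2) = 1)
Function('z')(T) = Add(63, Mul(9, T))
Function('X')(n) = Add(20, Mul(8, Pow(n, 2))) (Function('X')(n) = Add(-12, Mul(4, Add(Add(Pow(n, 2), Mul(n, n)), 8))) = Add(-12, Mul(4, Add(Add(Pow(n, 2), Pow(n, 2)), 8))) = Add(-12, Mul(4, Add(Mul(2, Pow(n, 2)), 8))) = Add(-12, Mul(4, Add(8, Mul(2, Pow(n, 2))))) = Add(-12, Add(32, Mul(8, Pow(n, 2)))) = Add(20, Mul(8, Pow(n, 2))))
Add(Mul(Function('X')(Function('z')(Function('W')(5, -1))), Function('o')(b)), -393) = Add(Mul(Add(20, Mul(8, Pow(Add(63, Mul(9, 1)), 2))), -27), -393) = Add(Mul(Add(20, Mul(8, Pow(Add(63, 9), 2))), -27), -393) = Add(Mul(Add(20, Mul(8, Pow(72, 2))), -27), -393) = Add(Mul(Add(20, Mul(8, 5184)), -27), -393) = Add(Mul(Add(20, 41472), -27), -393) = Add(Mul(41492, -27), -393) = Add(-1120284, -393) = -1120677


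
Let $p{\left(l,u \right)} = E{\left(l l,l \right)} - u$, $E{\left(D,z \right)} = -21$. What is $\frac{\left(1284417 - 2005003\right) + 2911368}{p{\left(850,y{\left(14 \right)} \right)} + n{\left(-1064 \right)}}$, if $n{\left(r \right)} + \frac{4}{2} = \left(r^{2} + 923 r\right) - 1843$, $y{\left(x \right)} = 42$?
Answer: $\frac{1095391}{74058} \approx 14.791$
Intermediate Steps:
$p{\left(l,u \right)} = -21 - u$
$n{\left(r \right)} = -1845 + r^{2} + 923 r$ ($n{\left(r \right)} = -2 - \left(1843 - r^{2} - 923 r\right) = -2 + \left(-1843 + r^{2} + 923 r\right) = -1845 + r^{2} + 923 r$)
$\frac{\left(1284417 - 2005003\right) + 2911368}{p{\left(850,y{\left(14 \right)} \right)} + n{\left(-1064 \right)}} = \frac{\left(1284417 - 2005003\right) + 2911368}{\left(-21 - 42\right) + \left(-1845 + \left(-1064\right)^{2} + 923 \left(-1064\right)\right)} = \frac{-720586 + 2911368}{\left(-21 - 42\right) - -148179} = \frac{2190782}{-63 + 148179} = \frac{2190782}{148116} = 2190782 \cdot \frac{1}{148116} = \frac{1095391}{74058}$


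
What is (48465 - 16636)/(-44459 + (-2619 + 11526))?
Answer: -31829/35552 ≈ -0.89528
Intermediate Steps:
(48465 - 16636)/(-44459 + (-2619 + 11526)) = 31829/(-44459 + 8907) = 31829/(-35552) = 31829*(-1/35552) = -31829/35552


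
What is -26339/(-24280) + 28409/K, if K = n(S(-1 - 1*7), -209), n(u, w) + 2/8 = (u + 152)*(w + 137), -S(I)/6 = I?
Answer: -1241929341/1398552280 ≈ -0.88801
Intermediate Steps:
S(I) = -6*I
n(u, w) = -1/4 + (137 + w)*(152 + u) (n(u, w) = -1/4 + (u + 152)*(w + 137) = -1/4 + (152 + u)*(137 + w) = -1/4 + (137 + w)*(152 + u))
K = -57601/4 (K = 83295/4 + 137*(-6*(-1 - 1*7)) + 152*(-209) - 6*(-1 - 1*7)*(-209) = 83295/4 + 137*(-6*(-1 - 7)) - 31768 - 6*(-1 - 7)*(-209) = 83295/4 + 137*(-6*(-8)) - 31768 - 6*(-8)*(-209) = 83295/4 + 137*48 - 31768 + 48*(-209) = 83295/4 + 6576 - 31768 - 10032 = -57601/4 ≈ -14400.)
-26339/(-24280) + 28409/K = -26339/(-24280) + 28409/(-57601/4) = -26339*(-1/24280) + 28409*(-4/57601) = 26339/24280 - 113636/57601 = -1241929341/1398552280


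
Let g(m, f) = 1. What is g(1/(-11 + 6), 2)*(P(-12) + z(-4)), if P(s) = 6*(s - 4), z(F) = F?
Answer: -100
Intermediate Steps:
P(s) = -24 + 6*s (P(s) = 6*(-4 + s) = -24 + 6*s)
g(1/(-11 + 6), 2)*(P(-12) + z(-4)) = 1*((-24 + 6*(-12)) - 4) = 1*((-24 - 72) - 4) = 1*(-96 - 4) = 1*(-100) = -100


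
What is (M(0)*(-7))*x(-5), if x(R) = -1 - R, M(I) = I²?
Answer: 0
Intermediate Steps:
(M(0)*(-7))*x(-5) = (0²*(-7))*(-1 - 1*(-5)) = (0*(-7))*(-1 + 5) = 0*4 = 0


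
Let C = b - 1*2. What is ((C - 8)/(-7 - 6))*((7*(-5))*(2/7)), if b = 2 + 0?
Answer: -80/13 ≈ -6.1538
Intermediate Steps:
b = 2
C = 0 (C = 2 - 1*2 = 2 - 2 = 0)
((C - 8)/(-7 - 6))*((7*(-5))*(2/7)) = ((0 - 8)/(-7 - 6))*((7*(-5))*(2/7)) = (-8/(-13))*(-70/7) = (-8*(-1/13))*(-35*2/7) = (8/13)*(-10) = -80/13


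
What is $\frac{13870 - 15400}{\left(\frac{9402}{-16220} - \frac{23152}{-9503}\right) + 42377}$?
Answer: $- \frac{117916074900}{3266110086527} \approx -0.036103$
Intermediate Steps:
$\frac{13870 - 15400}{\left(\frac{9402}{-16220} - \frac{23152}{-9503}\right) + 42377} = - \frac{1530}{\left(9402 \left(- \frac{1}{16220}\right) - - \frac{23152}{9503}\right) + 42377} = - \frac{1530}{\left(- \frac{4701}{8110} + \frac{23152}{9503}\right) + 42377} = - \frac{1530}{\frac{143089117}{77069330} + 42377} = - \frac{1530}{\frac{3266110086527}{77069330}} = \left(-1530\right) \frac{77069330}{3266110086527} = - \frac{117916074900}{3266110086527}$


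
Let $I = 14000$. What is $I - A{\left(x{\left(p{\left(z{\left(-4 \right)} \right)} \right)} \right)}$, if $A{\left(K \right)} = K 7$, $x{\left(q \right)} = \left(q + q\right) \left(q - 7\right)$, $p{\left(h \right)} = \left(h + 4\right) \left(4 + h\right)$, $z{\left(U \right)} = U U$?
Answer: $-2186800$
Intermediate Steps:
$z{\left(U \right)} = U^{2}$
$p{\left(h \right)} = \left(4 + h\right)^{2}$ ($p{\left(h \right)} = \left(4 + h\right) \left(4 + h\right) = \left(4 + h\right)^{2}$)
$x{\left(q \right)} = 2 q \left(-7 + q\right)$
$A{\left(K \right)} = 7 K$
$I - A{\left(x{\left(p{\left(z{\left(-4 \right)} \right)} \right)} \right)} = 14000 - 7 \cdot 2 \left(4 + \left(-4\right)^{2}\right)^{2} \left(-7 + \left(4 + \left(-4\right)^{2}\right)^{2}\right) = 14000 - 7 \cdot 2 \left(4 + 16\right)^{2} \left(-7 + \left(4 + 16\right)^{2}\right) = 14000 - 7 \cdot 2 \cdot 20^{2} \left(-7 + 20^{2}\right) = 14000 - 7 \cdot 2 \cdot 400 \left(-7 + 400\right) = 14000 - 7 \cdot 2 \cdot 400 \cdot 393 = 14000 - 7 \cdot 314400 = 14000 - 2200800 = -2186800$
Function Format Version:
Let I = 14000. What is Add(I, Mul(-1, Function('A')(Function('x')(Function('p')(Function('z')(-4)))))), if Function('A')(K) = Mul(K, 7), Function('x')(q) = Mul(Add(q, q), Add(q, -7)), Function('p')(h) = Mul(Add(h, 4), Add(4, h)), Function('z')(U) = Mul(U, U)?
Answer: -2186800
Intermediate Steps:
Function('z')(U) = Pow(U, 2)
Function('p')(h) = Pow(Add(4, h), 2) (Function('p')(h) = Mul(Add(4, h), Add(4, h)) = Pow(Add(4, h), 2))
Function('x')(q) = Mul(2, q, Add(-7, q)) (Function('x')(q) = Mul(Mul(2, q), Add(-7, q)) = Mul(2, q, Add(-7, q)))
Function('A')(K) = Mul(7, K)
Add(I, Mul(-1, Function('A')(Function('x')(Function('p')(Function('z')(-4)))))) = Add(14000, Mul(-1, Mul(7, Mul(2, Pow(Add(4, Pow(-4, 2)), 2), Add(-7, Pow(Add(4, Pow(-4, 2)), 2)))))) = Add(14000, Mul(-1, Mul(7, Mul(2, Pow(Add(4, 16), 2), Add(-7, Pow(Add(4, 16), 2)))))) = Add(14000, Mul(-1, Mul(7, Mul(2, Pow(20, 2), Add(-7, Pow(20, 2)))))) = Add(14000, Mul(-1, Mul(7, Mul(2, 400, Add(-7, 400))))) = Add(14000, Mul(-1, Mul(7, Mul(2, 400, 393)))) = Add(14000, Mul(-1, Mul(7, 314400))) = Add(14000, Mul(-1, 2200800)) = Add(14000, -2200800) = -2186800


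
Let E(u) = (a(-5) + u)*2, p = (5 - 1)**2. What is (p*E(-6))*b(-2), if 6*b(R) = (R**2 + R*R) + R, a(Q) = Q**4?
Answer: 19808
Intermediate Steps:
p = 16 (p = 4**2 = 16)
E(u) = 1250 + 2*u (E(u) = ((-5)**4 + u)*2 = (625 + u)*2 = 1250 + 2*u)
b(R) = R**2/3 + R/6 (b(R) = ((R**2 + R*R) + R)/6 = ((R**2 + R**2) + R)/6 = (2*R**2 + R)/6 = (R + 2*R**2)/6 = R**2/3 + R/6)
(p*E(-6))*b(-2) = (16*(1250 + 2*(-6)))*((1/6)*(-2)*(1 + 2*(-2))) = (16*(1250 - 12))*((1/6)*(-2)*(1 - 4)) = (16*1238)*((1/6)*(-2)*(-3)) = 19808*1 = 19808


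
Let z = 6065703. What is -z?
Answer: -6065703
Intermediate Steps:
-z = -1*6065703 = -6065703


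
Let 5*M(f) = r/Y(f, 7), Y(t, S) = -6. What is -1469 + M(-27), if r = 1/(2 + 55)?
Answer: -2511991/1710 ≈ -1469.0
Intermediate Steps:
r = 1/57 ≈ 0.017544
M(f) = -1/1710 (M(f) = ((1/57)/(-6))/5 = ((1/57)*(-⅙))/5 = (⅕)*(-1/342) = -1/1710)
-1469 + M(-27) = -1469 - 1/1710 = -2511991/1710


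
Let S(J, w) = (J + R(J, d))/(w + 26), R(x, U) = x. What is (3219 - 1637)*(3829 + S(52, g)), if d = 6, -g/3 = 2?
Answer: 30328522/5 ≈ 6.0657e+6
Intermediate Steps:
g = -6 (g = -3*2 = -6)
S(J, w) = 2*J/(26 + w) (S(J, w) = (J + J)/(w + 26) = (2*J)/(26 + w) = 2*J/(26 + w))
(3219 - 1637)*(3829 + S(52, g)) = (3219 - 1637)*(3829 + 2*52/(26 - 6)) = 1582*(3829 + 2*52/20) = 1582*(3829 + 2*52*(1/20)) = 1582*(3829 + 26/5) = 1582*(19171/5) = 30328522/5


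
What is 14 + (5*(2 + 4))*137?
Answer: 4124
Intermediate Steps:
14 + (5*(2 + 4))*137 = 14 + (5*6)*137 = 14 + 30*137 = 14 + 4110 = 4124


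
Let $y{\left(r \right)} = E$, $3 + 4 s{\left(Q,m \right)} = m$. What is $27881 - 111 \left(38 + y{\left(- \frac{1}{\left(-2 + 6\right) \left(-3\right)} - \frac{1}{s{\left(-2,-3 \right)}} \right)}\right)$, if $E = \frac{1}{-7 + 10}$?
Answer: $23626$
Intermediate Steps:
$s{\left(Q,m \right)} = - \frac{3}{4} + \frac{m}{4}$
$E = \frac{1}{3} \approx 0.33333$
$y{\left(r \right)} = \frac{1}{3}$
$27881 - 111 \left(38 + y{\left(- \frac{1}{\left(-2 + 6\right) \left(-3\right)} - \frac{1}{s{\left(-2,-3 \right)}} \right)}\right) = 27881 - 111 \left(38 + \frac{1}{3}\right) = 27881 - 111 \cdot \frac{115}{3} = 27881 - 4255 = 23626$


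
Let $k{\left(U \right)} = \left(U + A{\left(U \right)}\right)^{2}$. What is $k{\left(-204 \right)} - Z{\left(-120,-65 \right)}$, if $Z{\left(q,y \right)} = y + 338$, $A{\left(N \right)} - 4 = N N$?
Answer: $1715284783$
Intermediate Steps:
$A{\left(N \right)} = 4 + N^{2}$ ($A{\left(N \right)} = 4 + N N = 4 + N^{2}$)
$Z{\left(q,y \right)} = 338 + y$
$k{\left(U \right)} = \left(4 + U + U^{2}\right)^{2}$ ($k{\left(U \right)} = \left(U + \left(4 + U^{2}\right)\right)^{2} = \left(4 + U + U^{2}\right)^{2}$)
$k{\left(-204 \right)} - Z{\left(-120,-65 \right)} = \left(4 - 204 + \left(-204\right)^{2}\right)^{2} - \left(338 - 65\right) = \left(4 - 204 + 41616\right)^{2} - 273 = 41416^{2} - 273 = 1715285056 - 273 = 1715284783$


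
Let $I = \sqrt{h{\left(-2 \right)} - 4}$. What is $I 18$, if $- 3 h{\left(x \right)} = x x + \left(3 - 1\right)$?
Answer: $18 i \sqrt{6} \approx 44.091 i$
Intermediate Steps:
$h{\left(x \right)} = - \frac{2}{3} - \frac{x^{2}}{3}$ ($h{\left(x \right)} = - \frac{x x + \left(3 - 1\right)}{3} = - \frac{x^{2} + 2}{3} = - \frac{2 + x^{2}}{3} = - \frac{2}{3} - \frac{x^{2}}{3}$)
$I = i \sqrt{6}$ ($I = \sqrt{\left(- \frac{2}{3} - \frac{\left(-2\right)^{2}}{3}\right) - 4} = \sqrt{\left(- \frac{2}{3} - \frac{4}{3}\right) - 4} = \sqrt{-2 - 4} = \sqrt{-6} = i \sqrt{6} \approx 2.4495 i$)
$I 18 = i \sqrt{6} \cdot 18 = 18 i \sqrt{6}$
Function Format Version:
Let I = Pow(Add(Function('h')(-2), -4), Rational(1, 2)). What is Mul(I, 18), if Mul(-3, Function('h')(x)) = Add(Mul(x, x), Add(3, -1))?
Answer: Mul(18, I, Pow(6, Rational(1, 2))) ≈ Mul(44.091, I)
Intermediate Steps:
Function('h')(x) = Add(Rational(-2, 3), Mul(Rational(-1, 3), Pow(x, 2))) (Function('h')(x) = Mul(Rational(-1, 3), Add(Mul(x, x), Add(3, -1))) = Mul(Rational(-1, 3), Add(Pow(x, 2), 2)) = Mul(Rational(-1, 3), Add(2, Pow(x, 2))) = Add(Rational(-2, 3), Mul(Rational(-1, 3), Pow(x, 2))))
I = Mul(I, Pow(6, Rational(1, 2))) (I = Pow(Add(Add(Rational(-2, 3), Mul(Rational(-1, 3), Pow(-2, 2))), -4), Rational(1, 2)) = Pow(Add(Add(Rational(-2, 3), Mul(Rational(-1, 3), 4)), -4), Rational(1, 2)) = Pow(Add(Add(Rational(-2, 3), Rational(-4, 3)), -4), Rational(1, 2)) = Pow(Add(-2, -4), Rational(1, 2)) = Pow(-6, Rational(1, 2)) = Mul(I, Pow(6, Rational(1, 2))) ≈ Mul(2.4495, I))
Mul(I, 18) = Mul(Mul(I, Pow(6, Rational(1, 2))), 18) = Mul(18, I, Pow(6, Rational(1, 2)))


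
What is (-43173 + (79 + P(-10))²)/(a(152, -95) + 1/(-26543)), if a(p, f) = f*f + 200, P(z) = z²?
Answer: -147738338/122429587 ≈ -1.2067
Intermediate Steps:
a(p, f) = 200 + f² (a(p, f) = f² + 200 = 200 + f²)
(-43173 + (79 + P(-10))²)/(a(152, -95) + 1/(-26543)) = (-43173 + (79 + (-10)²)²)/((200 + (-95)²) + 1/(-26543)) = (-43173 + (79 + 100)²)/((200 + 9025) - 1/26543) = (-43173 + 179²)/(9225 - 1/26543) = (-43173 + 32041)/(244859174/26543) = -11132*26543/244859174 = -147738338/122429587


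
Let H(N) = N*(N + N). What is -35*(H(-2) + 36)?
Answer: -1540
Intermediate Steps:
H(N) = 2*N² (H(N) = N*(2*N) = 2*N²)
-35*(H(-2) + 36) = -35*(2*(-2)² + 36) = -35*(2*4 + 36) = -35*(8 + 36) = -35*44 = -1540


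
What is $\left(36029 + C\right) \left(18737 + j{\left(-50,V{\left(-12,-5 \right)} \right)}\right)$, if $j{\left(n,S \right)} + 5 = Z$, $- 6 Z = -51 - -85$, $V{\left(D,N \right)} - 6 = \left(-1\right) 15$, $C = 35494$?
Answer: $1339363539$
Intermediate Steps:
$V{\left(D,N \right)} = -9$ ($V{\left(D,N \right)} = 6 - 15 = -9$)
$Z = - \frac{17}{3}$ ($Z = - \frac{-51 - -85}{6} = - \frac{-51 + 85}{6} = \left(- \frac{1}{6}\right) 34 = - \frac{17}{3} \approx -5.6667$)
$j{\left(n,S \right)} = - \frac{32}{3}$ ($j{\left(n,S \right)} = -5 - \frac{17}{3} = - \frac{32}{3}$)
$\left(36029 + C\right) \left(18737 + j{\left(-50,V{\left(-12,-5 \right)} \right)}\right) = \left(36029 + 35494\right) \left(18737 - \frac{32}{3}\right) = 71523 \cdot \frac{56179}{3} = 1339363539$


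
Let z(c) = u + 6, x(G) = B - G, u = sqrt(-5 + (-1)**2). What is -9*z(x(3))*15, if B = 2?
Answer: -810 - 270*I ≈ -810.0 - 270.0*I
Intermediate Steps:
u = 2*I (u = sqrt(-5 + 1) = sqrt(-4) = 2*I ≈ 2.0*I)
x(G) = 2 - G
z(c) = 6 + 2*I (z(c) = 2*I + 6 = 6 + 2*I)
-9*z(x(3))*15 = -9*(6 + 2*I)*15 = (-54 - 18*I)*15 = -810 - 270*I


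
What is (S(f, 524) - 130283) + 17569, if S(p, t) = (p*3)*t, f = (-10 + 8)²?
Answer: -106426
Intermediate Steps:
f = 4 (f = (-2)² = 4)
S(p, t) = 3*p*t (S(p, t) = (3*p)*t = 3*p*t)
(S(f, 524) - 130283) + 17569 = (3*4*524 - 130283) + 17569 = (6288 - 130283) + 17569 = -123995 + 17569 = -106426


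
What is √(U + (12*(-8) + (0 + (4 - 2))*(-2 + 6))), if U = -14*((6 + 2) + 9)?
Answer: I*√326 ≈ 18.055*I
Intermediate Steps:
U = -238 (U = -14*(8 + 9) = -14*17 = -238)
√(U + (12*(-8) + (0 + (4 - 2))*(-2 + 6))) = √(-238 + (12*(-8) + (0 + (4 - 2))*(-2 + 6))) = √(-238 + (-96 + (0 + 2)*4)) = √(-238 + (-96 + 2*4)) = √(-238 + (-96 + 8)) = √(-238 - 88) = √(-326) = I*√326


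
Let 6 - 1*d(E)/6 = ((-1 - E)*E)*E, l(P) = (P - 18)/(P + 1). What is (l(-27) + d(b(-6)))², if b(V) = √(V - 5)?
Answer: -31850991/676 + 48510*I*√11/13 ≈ -47117.0 + 12376.0*I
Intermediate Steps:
b(V) = √(-5 + V)
l(P) = (-18 + P)/(1 + P)
d(E) = 36 - 6*E²*(-1 - E) (d(E) = 36 - 6*(-1 - E)*E*E = 36 - 6*E*(-1 - E)*E = 36 - 6*E²*(-1 - E))
(l(-27) + d(b(-6)))² = ((-18 - 27)/(1 - 27) + (36 + 6*(√(-5 - 6))² + 6*(√(-5 - 6))³))² = (-45/(-26) + (36 + 6*(√(-11))² + 6*(√(-11))³))² = (-1/26*(-45) + (36 + 6*(I*√11)² + 6*(I*√11)³))² = (45/26 + (36 + 6*(-11) + 6*(-11*I*√11)))² = (45/26 + (36 - 66 - 66*I*√11))² = (45/26 + (-30 - 66*I*√11))² = (-735/26 - 66*I*√11)²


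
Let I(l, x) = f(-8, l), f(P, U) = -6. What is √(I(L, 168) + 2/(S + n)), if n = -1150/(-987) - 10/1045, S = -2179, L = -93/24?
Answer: 2*I*√302787754529695203/449252281 ≈ 2.4497*I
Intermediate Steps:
L = -31/8 (L = -93*1/24 = -31/8 ≈ -3.8750)
I(l, x) = -6
n = 238376/206283 (n = -1150*(-1/987) - 10*1/1045 = 1150/987 - 2/209 = 238376/206283 ≈ 1.1556)
√(I(L, 168) + 2/(S + n)) = √(-6 + 2/(-2179 + 238376/206283)) = √(-6 + 2/(-449252281/206283)) = √(-6 - 206283/449252281*2) = √(-6 - 412566/449252281) = √(-2695926252/449252281) = 2*I*√302787754529695203/449252281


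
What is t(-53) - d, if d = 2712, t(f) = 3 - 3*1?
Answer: -2712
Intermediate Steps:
t(f) = 0 (t(f) = 3 - 3 = 0)
t(-53) - d = 0 - 1*2712 = 0 - 2712 = -2712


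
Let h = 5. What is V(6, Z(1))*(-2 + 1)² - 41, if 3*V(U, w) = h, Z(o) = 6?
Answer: -118/3 ≈ -39.333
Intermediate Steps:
V(U, w) = 5/3 (V(U, w) = (⅓)*5 = 5/3)
V(6, Z(1))*(-2 + 1)² - 41 = 5*(-2 + 1)²/3 - 41 = (5/3)*(-1)² - 41 = (5/3)*1 - 41 = 5/3 - 41 = -118/3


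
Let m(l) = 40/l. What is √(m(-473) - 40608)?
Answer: 2*I*√2271301538/473 ≈ 201.51*I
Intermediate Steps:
√(m(-473) - 40608) = √(40/(-473) - 40608) = √(40*(-1/473) - 40608) = √(-40/473 - 40608) = √(-19207624/473) = 2*I*√2271301538/473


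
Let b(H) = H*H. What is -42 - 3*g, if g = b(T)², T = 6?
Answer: -3930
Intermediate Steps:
b(H) = H²
g = 1296 (g = (6²)² = 36² = 1296)
-42 - 3*g = -42 - 3*1296 = -42 - 3888 = -3930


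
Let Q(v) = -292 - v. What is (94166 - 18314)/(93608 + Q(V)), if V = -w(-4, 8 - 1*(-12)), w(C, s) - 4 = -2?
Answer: 12642/15553 ≈ 0.81283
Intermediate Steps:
w(C, s) = 2 (w(C, s) = 4 - 2 = 2)
V = -2 (V = -1*2 = -2)
(94166 - 18314)/(93608 + Q(V)) = (94166 - 18314)/(93608 + (-292 - 1*(-2))) = 75852/(93608 + (-292 + 2)) = 75852/(93608 - 290) = 75852/93318 = 75852*(1/93318) = 12642/15553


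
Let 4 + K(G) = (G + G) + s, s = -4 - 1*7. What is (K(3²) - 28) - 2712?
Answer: -2737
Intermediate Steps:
s = -11 (s = -4 - 7 = -11)
K(G) = -15 + 2*G (K(G) = -4 + ((G + G) - 11) = -4 + (2*G - 11) = -4 + (-11 + 2*G) = -15 + 2*G)
(K(3²) - 28) - 2712 = ((-15 + 2*3²) - 28) - 2712 = ((-15 + 2*9) - 28) - 2712 = ((-15 + 18) - 28) - 2712 = (3 - 28) - 2712 = -25 - 2712 = -2737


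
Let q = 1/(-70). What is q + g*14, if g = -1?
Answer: -981/70 ≈ -14.014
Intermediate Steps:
q = -1/70 ≈ -0.014286
q + g*14 = -1/70 - 1*14 = -1/70 - 14 = -981/70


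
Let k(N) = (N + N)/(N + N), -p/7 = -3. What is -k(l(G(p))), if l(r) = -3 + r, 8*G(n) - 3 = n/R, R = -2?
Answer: -1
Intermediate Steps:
p = 21 (p = -7*(-3) = 21)
G(n) = 3/8 - n/16 (G(n) = 3/8 + (n/(-2))/8 = 3/8 + (n*(-1/2))/8 = 3/8 + (-n/2)/8 = 3/8 - n/16)
k(N) = 1 (k(N) = (2*N)/((2*N)) = (2*N)*(1/(2*N)) = 1)
-k(l(G(p))) = -1*1 = -1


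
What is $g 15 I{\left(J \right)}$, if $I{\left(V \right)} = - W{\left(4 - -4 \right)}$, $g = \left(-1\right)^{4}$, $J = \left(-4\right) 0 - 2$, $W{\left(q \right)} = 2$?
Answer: $-30$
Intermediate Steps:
$J = -2$ ($J = 0 - 2 = -2$)
$g = 1$
$I{\left(V \right)} = -2$ ($I{\left(V \right)} = \left(-1\right) 2 = -2$)
$g 15 I{\left(J \right)} = 1 \cdot 15 \left(-2\right) = 15 \left(-2\right) = -30$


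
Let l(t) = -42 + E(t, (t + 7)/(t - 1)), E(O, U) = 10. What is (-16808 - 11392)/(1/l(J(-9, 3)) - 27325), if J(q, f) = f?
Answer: 300800/291467 ≈ 1.0320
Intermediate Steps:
l(t) = -32 (l(t) = -42 + 10 = -32)
(-16808 - 11392)/(1/l(J(-9, 3)) - 27325) = (-16808 - 11392)/(1/(-32) - 27325) = -28200/(-1/32 - 27325) = -28200/(-874401/32) = -28200*(-32/874401) = 300800/291467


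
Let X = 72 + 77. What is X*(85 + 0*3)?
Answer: 12665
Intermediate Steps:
X = 149
X*(85 + 0*3) = 149*(85 + 0*3) = 149*(85 + 0) = 149*85 = 12665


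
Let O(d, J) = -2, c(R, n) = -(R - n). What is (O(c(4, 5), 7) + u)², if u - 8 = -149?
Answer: 20449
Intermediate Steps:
c(R, n) = n - R
u = -141 (u = 8 - 149 = -141)
(O(c(4, 5), 7) + u)² = (-2 - 141)² = (-143)² = 20449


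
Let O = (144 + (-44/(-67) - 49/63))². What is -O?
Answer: -7527124081/363609 ≈ -20701.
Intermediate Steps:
O = 7527124081/363609 (O = (144 + (-44*(-1/67) - 49*1/63))² = (144 + (44/67 - 7/9))² = (144 - 73/603)² = (86759/603)² = 7527124081/363609 ≈ 20701.)
-O = -1*7527124081/363609 = -7527124081/363609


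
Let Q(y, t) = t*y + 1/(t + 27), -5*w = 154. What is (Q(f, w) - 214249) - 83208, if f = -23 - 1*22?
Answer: -5625354/19 ≈ -2.9607e+5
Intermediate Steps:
w = -154/5 (w = -1/5*154 = -154/5 ≈ -30.800)
f = -45 (f = -23 - 22 = -45)
Q(y, t) = 1/(27 + t) + t*y (Q(y, t) = t*y + 1/(27 + t) = 1/(27 + t) + t*y)
(Q(f, w) - 214249) - 83208 = ((1 - 45*(-154/5)**2 + 27*(-154/5)*(-45))/(27 - 154/5) - 214249) - 83208 = ((1 - 45*23716/25 + 37422)/(-19/5) - 214249) - 83208 = (-5*(1 - 213444/5 + 37422)/19 - 214249) - 83208 = (-5/19*(-26329/5) - 214249) - 83208 = (26329/19 - 214249) - 83208 = -4044402/19 - 83208 = -5625354/19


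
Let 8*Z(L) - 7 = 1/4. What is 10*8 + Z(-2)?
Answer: 2589/32 ≈ 80.906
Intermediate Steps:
Z(L) = 29/32 (Z(L) = 7/8 + (1/8)/4 = 7/8 + (1/8)*(1/4) = 7/8 + 1/32 = 29/32)
10*8 + Z(-2) = 10*8 + 29/32 = 80 + 29/32 = 2589/32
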